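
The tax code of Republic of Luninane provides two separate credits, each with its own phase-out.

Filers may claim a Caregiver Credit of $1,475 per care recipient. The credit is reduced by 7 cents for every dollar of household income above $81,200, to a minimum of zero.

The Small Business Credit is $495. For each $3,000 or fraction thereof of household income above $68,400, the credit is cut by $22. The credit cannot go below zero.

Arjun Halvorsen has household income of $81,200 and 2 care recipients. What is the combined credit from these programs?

Caregiver Credit: base = 2 × $1,475 = $2,950. $81,200 is at or below the $81,200 threshold, so the full $2,950 applies.
Small Business Credit: income exceeds $68,400 by $12,800, which is 5 full-or-partial $3,000 increments; reduction = 5 × $22 = $110, leaving $385.
Total: $2,950 + $385 = $3,335.

$3,335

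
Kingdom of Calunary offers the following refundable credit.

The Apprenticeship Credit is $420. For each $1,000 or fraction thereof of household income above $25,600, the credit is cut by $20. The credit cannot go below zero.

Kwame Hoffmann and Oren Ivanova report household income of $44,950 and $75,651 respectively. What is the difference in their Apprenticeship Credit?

$20

Kwame ($44,950): Apprenticeship Credit: income exceeds $25,600 by $19,350, which is 20 full-or-partial $1,000 increments; reduction = 20 × $20 = $400, leaving $20.
Oren ($75,651): Apprenticeship Credit: income exceeds $25,600 by $50,051 → 51 increments × $20 = $1,020 ≥ base, so the credit is $0.
Difference: |$20 − $0| = $20.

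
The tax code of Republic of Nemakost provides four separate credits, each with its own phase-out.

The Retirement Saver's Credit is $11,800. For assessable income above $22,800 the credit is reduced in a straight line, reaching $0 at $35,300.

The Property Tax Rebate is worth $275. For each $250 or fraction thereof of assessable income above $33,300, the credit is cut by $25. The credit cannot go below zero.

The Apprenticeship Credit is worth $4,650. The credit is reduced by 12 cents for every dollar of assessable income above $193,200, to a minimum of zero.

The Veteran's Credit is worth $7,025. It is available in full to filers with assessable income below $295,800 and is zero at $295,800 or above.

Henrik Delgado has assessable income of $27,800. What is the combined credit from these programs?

Retirement Saver's Credit: $27,800 is $5,000 into a $12,500 phase-out range, leaving 7,500/12,500 of the credit: $11,800 × 7,500/12,500 = $7,080.
Property Tax Rebate: $27,800 is at or below the $33,300 threshold, so the full $275 applies.
Apprenticeship Credit: $27,800 is at or below the $193,200 threshold, so the full $4,650 applies.
Veteran's Credit: $27,800 is below the $295,800 cutoff, so the full $7,025 applies.
Total: $7,080 + $275 + $4,650 + $7,025 = $19,030.

$19,030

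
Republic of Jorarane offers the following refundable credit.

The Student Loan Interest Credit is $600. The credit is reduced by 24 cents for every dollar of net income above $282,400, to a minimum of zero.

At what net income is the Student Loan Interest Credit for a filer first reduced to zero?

The credit falls by 24% of each dollar above $282,400, so it reaches zero when the excess is $600 / 24% = $2,500: income = $282,400 + $2,500 = $284,900.

$284,900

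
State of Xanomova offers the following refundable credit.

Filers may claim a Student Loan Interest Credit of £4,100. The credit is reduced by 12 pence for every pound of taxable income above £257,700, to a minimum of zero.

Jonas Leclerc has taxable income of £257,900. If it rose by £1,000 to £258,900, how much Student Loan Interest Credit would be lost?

At £257,900 — 12% of the £200 excess over £257,700 is £24; credit = £4,100 − £24 = £4,076.
At £258,900 — 12% of the £1,200 excess over £257,700 is £144; credit = £4,100 − £144 = £3,956.
Lost: £4,076 − £3,956 = £120.

£120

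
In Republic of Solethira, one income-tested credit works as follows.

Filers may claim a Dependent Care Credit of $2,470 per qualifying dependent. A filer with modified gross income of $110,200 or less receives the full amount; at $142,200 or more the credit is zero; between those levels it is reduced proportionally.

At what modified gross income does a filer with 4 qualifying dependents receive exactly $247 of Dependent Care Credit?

Full credit = 4 × $2,470 = $9,880.
$247 is 247/9,880 of the full $9,880, so 9,633/9,880 of the $32,000 range has been used: income = $110,200 + $32,000 × 9,633/9,880 = $141,400.

$141,400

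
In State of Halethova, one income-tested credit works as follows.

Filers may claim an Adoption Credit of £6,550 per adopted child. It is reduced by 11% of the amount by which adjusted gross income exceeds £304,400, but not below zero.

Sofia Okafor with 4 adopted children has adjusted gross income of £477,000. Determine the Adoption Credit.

£7,214

Adoption Credit: base = 4 × £6,550 = £26,200. 11% of the £172,600 excess over £304,400 is £18,986; credit = £26,200 − £18,986 = £7,214.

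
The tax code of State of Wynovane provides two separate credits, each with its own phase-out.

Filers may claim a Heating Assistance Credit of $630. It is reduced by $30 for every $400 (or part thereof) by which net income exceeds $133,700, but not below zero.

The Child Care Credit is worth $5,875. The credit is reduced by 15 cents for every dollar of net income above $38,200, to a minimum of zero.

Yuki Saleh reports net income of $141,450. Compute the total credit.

$30

Heating Assistance Credit: income exceeds $133,700 by $7,750, which is 20 full-or-partial $400 increments; reduction = 20 × $30 = $600, leaving $30.
Child Care Credit: 15% of the $103,250 excess over $38,200 is $15,487.50 ≥ base, so the credit is $0.
Total: $30 + $0 = $30.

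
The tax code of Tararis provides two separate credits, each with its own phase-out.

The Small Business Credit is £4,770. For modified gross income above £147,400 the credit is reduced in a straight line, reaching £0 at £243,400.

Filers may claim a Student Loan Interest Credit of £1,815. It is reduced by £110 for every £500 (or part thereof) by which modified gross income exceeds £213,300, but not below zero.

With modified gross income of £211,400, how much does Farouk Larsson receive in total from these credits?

£3,405

Small Business Credit: £211,400 is £64,000 into a £96,000 phase-out range, leaving 32,000/96,000 of the credit: £4,770 × 32,000/96,000 = £1,590.
Student Loan Interest Credit: £211,400 is at or below the £213,300 threshold, so the full £1,815 applies.
Total: £1,590 + £1,815 = £3,405.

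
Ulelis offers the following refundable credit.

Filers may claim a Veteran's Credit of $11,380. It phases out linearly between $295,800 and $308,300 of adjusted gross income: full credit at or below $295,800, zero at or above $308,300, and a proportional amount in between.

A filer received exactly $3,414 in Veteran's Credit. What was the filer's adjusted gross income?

$304,550

$3,414 is 3,414/11,380 of the full $11,380, so 7,966/11,380 of the $12,500 range has been used: income = $295,800 + $12,500 × 7,966/11,380 = $304,550.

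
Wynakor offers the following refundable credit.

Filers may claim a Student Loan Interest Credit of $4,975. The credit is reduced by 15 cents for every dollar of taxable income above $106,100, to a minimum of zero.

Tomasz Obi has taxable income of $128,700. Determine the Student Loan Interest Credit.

Student Loan Interest Credit: 15% of the $22,600 excess over $106,100 is $3,390; credit = $4,975 − $3,390 = $1,585.

$1,585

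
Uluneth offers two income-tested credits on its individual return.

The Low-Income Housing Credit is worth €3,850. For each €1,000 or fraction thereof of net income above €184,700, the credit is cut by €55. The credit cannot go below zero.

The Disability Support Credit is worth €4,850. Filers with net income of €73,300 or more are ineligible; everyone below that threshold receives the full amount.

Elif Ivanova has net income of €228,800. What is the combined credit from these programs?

Low-Income Housing Credit: income exceeds €184,700 by €44,100, which is 45 full-or-partial €1,000 increments; reduction = 45 × €55 = €2,475, leaving €1,375.
Disability Support Credit: €228,800 meets or exceeds the €73,300 cutoff, so the credit is €0.
Total: €1,375 + €0 = €1,375.

€1,375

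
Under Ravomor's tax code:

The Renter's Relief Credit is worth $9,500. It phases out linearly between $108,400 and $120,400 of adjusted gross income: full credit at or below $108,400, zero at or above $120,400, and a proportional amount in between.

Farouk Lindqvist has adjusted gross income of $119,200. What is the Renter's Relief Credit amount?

Renter's Relief Credit: $119,200 is $10,800 into a $12,000 phase-out range, leaving 1,200/12,000 of the credit: $9,500 × 1,200/12,000 = $950.

$950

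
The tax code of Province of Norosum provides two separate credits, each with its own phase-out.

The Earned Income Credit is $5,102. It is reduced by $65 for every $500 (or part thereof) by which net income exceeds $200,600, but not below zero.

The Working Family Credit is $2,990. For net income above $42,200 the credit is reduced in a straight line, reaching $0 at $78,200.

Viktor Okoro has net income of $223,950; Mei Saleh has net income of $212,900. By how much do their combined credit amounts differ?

Viktor ($223,950): Earned Income Credit: income exceeds $200,600 by $23,350, which is 47 full-or-partial $500 increments; reduction = 47 × $65 = $3,055, leaving $2,047. Working Family Credit: $223,950 is at or above $78,200, so the credit is $0. total $2,047 + $0 = $2,047
Mei ($212,900): Earned Income Credit: income exceeds $200,600 by $12,300, which is 25 full-or-partial $500 increments; reduction = 25 × $65 = $1,625, leaving $3,477. Working Family Credit: $212,900 is at or above $78,200, so the credit is $0. total $3,477 + $0 = $3,477
Difference: |$2,047 − $3,477| = $1,430.

$1,430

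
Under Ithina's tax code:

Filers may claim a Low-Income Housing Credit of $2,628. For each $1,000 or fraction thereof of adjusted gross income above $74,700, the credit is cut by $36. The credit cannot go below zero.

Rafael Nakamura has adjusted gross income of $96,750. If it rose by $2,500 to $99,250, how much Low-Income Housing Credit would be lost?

$72

At $96,750 — income exceeds $74,700 by $22,050, which is 23 full-or-partial $1,000 increments; reduction = 23 × $36 = $828, leaving $1,800.
At $99,250 — income exceeds $74,700 by $24,550, which is 25 full-or-partial $1,000 increments; reduction = 25 × $36 = $900, leaving $1,728.
Lost: $1,800 − $1,728 = $72.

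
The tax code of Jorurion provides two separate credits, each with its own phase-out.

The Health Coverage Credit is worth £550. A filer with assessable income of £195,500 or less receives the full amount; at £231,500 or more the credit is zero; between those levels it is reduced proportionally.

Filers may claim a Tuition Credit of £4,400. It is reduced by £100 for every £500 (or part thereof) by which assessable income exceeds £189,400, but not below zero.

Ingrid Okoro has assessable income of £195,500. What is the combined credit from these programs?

£3,650

Health Coverage Credit: £195,500 is at or below the £195,500 threshold, so the full £550 applies.
Tuition Credit: income exceeds £189,400 by £6,100, which is 13 full-or-partial £500 increments; reduction = 13 × £100 = £1,300, leaving £3,100.
Total: £550 + £3,100 = £3,650.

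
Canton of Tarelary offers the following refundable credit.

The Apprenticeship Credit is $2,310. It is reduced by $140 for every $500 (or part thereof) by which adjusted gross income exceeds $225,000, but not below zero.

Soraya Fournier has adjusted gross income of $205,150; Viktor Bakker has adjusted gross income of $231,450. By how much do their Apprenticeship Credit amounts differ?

$1,820

Soraya ($205,150): Apprenticeship Credit: $205,150 is at or below the $225,000 threshold, so the full $2,310 applies.
Viktor ($231,450): Apprenticeship Credit: income exceeds $225,000 by $6,450, which is 13 full-or-partial $500 increments; reduction = 13 × $140 = $1,820, leaving $490.
Difference: |$2,310 − $490| = $1,820.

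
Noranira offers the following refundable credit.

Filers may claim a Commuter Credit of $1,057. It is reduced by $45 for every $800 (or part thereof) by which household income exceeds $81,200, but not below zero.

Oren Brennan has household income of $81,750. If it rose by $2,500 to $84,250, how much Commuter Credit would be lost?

$135

At $81,750 — income exceeds $81,200 by $550, which is 1 full-or-partial $800 increment; reduction = 1 × $45 = $45, leaving $1,012.
At $84,250 — income exceeds $81,200 by $3,050, which is 4 full-or-partial $800 increments; reduction = 4 × $45 = $180, leaving $877.
Lost: $1,012 − $877 = $135.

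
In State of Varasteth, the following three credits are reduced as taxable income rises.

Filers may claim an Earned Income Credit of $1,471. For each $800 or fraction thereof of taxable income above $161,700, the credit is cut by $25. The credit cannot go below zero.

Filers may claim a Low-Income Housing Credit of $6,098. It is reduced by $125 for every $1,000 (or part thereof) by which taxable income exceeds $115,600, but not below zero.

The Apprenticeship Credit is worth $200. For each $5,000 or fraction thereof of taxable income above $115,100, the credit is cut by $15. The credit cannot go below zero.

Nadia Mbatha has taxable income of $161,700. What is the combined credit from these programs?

Earned Income Credit: $161,700 is at or below the $161,700 threshold, so the full $1,471 applies.
Low-Income Housing Credit: income exceeds $115,600 by $46,100, which is 47 full-or-partial $1,000 increments; reduction = 47 × $125 = $5,875, leaving $223.
Apprenticeship Credit: income exceeds $115,100 by $46,600, which is 10 full-or-partial $5,000 increments; reduction = 10 × $15 = $150, leaving $50.
Total: $1,471 + $223 + $50 = $1,744.

$1,744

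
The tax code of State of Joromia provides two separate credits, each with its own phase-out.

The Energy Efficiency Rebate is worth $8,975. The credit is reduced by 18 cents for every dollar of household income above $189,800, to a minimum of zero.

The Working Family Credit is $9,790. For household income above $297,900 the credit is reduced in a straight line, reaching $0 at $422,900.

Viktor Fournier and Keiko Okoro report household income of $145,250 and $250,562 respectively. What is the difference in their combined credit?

$8,975

Viktor ($145,250): Energy Efficiency Rebate: $145,250 is at or below the $189,800 threshold, so the full $8,975 applies. Working Family Credit: $145,250 is at or below the $297,900 threshold, so the full $9,790 applies. total $8,975 + $9,790 = $18,765
Keiko ($250,562): Energy Efficiency Rebate: 18% of the $60,762 excess over $189,800 is $10,937.16 ≥ base, so the credit is $0. Working Family Credit: $250,562 is at or below the $297,900 threshold, so the full $9,790 applies. total $0 + $9,790 = $9,790
Difference: |$18,765 − $9,790| = $8,975.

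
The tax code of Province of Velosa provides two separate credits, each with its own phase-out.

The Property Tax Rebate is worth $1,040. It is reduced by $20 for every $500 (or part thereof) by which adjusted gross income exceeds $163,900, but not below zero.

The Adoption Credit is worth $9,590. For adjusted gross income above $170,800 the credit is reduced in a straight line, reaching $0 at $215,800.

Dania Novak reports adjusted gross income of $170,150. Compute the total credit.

$10,370

Property Tax Rebate: income exceeds $163,900 by $6,250, which is 13 full-or-partial $500 increments; reduction = 13 × $20 = $260, leaving $780.
Adoption Credit: $170,150 is at or below the $170,800 threshold, so the full $9,590 applies.
Total: $780 + $9,590 = $10,370.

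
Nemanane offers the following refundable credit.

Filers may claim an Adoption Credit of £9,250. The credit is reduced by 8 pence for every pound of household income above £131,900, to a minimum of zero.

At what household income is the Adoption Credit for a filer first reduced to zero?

£247,525

The credit falls by 8% of each pound above £131,900, so it reaches zero when the excess is £9,250 / 8% = £115,625: income = £131,900 + £115,625 = £247,525.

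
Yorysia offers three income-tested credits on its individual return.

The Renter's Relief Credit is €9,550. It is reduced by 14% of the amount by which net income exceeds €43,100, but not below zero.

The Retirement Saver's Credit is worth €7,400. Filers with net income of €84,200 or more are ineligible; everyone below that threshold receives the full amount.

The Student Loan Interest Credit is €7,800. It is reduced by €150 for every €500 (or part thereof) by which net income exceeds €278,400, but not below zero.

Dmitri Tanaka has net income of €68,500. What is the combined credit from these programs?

Renter's Relief Credit: 14% of the €25,400 excess over €43,100 is €3,556; credit = €9,550 − €3,556 = €5,994.
Retirement Saver's Credit: €68,500 is below the €84,200 cutoff, so the full €7,400 applies.
Student Loan Interest Credit: €68,500 is at or below the €278,400 threshold, so the full €7,800 applies.
Total: €5,994 + €7,400 + €7,800 = €21,194.

€21,194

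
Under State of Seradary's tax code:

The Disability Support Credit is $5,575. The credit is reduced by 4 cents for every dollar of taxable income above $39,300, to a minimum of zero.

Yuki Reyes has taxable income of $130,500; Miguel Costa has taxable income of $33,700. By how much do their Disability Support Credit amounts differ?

Yuki ($130,500): Disability Support Credit: 4% of the $91,200 excess over $39,300 is $3,648; credit = $5,575 − $3,648 = $1,927.
Miguel ($33,700): Disability Support Credit: $33,700 is at or below the $39,300 threshold, so the full $5,575 applies.
Difference: |$1,927 − $5,575| = $3,648.

$3,648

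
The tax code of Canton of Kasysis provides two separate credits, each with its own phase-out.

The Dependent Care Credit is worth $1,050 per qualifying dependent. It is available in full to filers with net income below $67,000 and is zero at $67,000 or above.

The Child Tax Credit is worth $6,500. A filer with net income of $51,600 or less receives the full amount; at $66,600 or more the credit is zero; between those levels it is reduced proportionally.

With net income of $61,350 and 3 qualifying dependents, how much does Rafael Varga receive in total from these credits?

Dependent Care Credit: base = 3 × $1,050 = $3,150. $61,350 is below the $67,000 cutoff, so the full $3,150 applies.
Child Tax Credit: $61,350 is $9,750 into a $15,000 phase-out range, leaving 5,250/15,000 of the credit: $6,500 × 5,250/15,000 = $2,275.
Total: $3,150 + $2,275 = $5,425.

$5,425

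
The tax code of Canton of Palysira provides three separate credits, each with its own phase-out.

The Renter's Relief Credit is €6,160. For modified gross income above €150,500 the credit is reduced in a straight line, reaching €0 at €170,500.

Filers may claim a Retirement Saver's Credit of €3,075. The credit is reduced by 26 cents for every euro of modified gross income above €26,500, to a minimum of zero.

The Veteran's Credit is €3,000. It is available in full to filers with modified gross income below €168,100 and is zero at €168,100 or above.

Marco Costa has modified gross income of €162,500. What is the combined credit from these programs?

€5,464

Renter's Relief Credit: €162,500 is €12,000 into a €20,000 phase-out range, leaving 8,000/20,000 of the credit: €6,160 × 8,000/20,000 = €2,464.
Retirement Saver's Credit: 26% of the €136,000 excess over €26,500 is €35,360 ≥ base, so the credit is €0.
Veteran's Credit: €162,500 is below the €168,100 cutoff, so the full €3,000 applies.
Total: €2,464 + €0 + €3,000 = €5,464.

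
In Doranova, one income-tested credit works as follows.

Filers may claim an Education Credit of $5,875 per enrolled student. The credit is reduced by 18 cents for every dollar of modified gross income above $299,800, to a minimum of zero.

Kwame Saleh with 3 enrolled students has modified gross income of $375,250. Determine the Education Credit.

$4,044

Education Credit: base = 3 × $5,875 = $17,625. 18% of the $75,450 excess over $299,800 is $13,581; credit = $17,625 − $13,581 = $4,044.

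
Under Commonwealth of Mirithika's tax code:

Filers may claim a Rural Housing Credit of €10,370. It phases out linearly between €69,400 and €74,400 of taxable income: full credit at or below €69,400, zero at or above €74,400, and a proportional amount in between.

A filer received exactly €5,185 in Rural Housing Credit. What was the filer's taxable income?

€5,185 is 5,185/10,370 of the full €10,370, so 5,185/10,370 of the €5,000 range has been used: income = €69,400 + €5,000 × 5,185/10,370 = €71,900.

€71,900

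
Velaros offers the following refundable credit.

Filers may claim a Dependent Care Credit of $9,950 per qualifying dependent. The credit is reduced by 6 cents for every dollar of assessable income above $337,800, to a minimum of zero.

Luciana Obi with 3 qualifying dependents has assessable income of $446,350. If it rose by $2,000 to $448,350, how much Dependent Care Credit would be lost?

$120

At $446,350 — base = 3 × $9,950 = $29,850. 6% of the $108,550 excess over $337,800 is $6,513; credit = $29,850 − $6,513 = $23,337.
At $448,350 — base = 3 × $9,950 = $29,850. 6% of the $110,550 excess over $337,800 is $6,633; credit = $29,850 − $6,633 = $23,217.
Lost: $23,337 − $23,217 = $120.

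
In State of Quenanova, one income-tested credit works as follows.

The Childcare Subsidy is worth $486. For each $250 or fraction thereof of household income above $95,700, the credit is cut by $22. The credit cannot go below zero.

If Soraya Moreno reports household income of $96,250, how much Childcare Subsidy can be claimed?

$420

Childcare Subsidy: income exceeds $95,700 by $550, which is 3 full-or-partial $250 increments; reduction = 3 × $22 = $66, leaving $420.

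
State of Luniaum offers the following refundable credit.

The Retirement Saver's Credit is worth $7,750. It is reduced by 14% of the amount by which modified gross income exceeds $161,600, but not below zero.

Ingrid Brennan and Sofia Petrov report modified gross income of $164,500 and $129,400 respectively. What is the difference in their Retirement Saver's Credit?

Ingrid ($164,500): Retirement Saver's Credit: 14% of the $2,900 excess over $161,600 is $406; credit = $7,750 − $406 = $7,344.
Sofia ($129,400): Retirement Saver's Credit: $129,400 is at or below the $161,600 threshold, so the full $7,750 applies.
Difference: |$7,344 − $7,750| = $406.

$406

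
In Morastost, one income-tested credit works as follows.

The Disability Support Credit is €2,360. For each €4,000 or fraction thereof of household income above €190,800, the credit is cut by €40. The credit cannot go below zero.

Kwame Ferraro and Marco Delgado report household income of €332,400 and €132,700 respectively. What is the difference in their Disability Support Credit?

€1,440

Kwame (€332,400): Disability Support Credit: income exceeds €190,800 by €141,600, which is 36 full-or-partial €4,000 increments; reduction = 36 × €40 = €1,440, leaving €920.
Marco (€132,700): Disability Support Credit: €132,700 is at or below the €190,800 threshold, so the full €2,360 applies.
Difference: |€920 − €2,360| = €1,440.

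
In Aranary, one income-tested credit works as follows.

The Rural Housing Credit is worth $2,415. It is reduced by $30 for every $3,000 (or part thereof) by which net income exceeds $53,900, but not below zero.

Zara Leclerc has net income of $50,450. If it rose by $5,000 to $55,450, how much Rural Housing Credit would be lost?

$30

At $50,450 — $50,450 is at or below the $53,900 threshold, so the full $2,415 applies.
At $55,450 — income exceeds $53,900 by $1,550, which is 1 full-or-partial $3,000 increment; reduction = 1 × $30 = $30, leaving $2,385.
Lost: $2,415 − $2,385 = $30.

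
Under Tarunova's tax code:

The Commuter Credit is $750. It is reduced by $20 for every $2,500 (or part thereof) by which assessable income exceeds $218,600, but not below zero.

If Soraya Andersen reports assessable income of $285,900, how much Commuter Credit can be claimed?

Commuter Credit: income exceeds $218,600 by $67,300, which is 27 full-or-partial $2,500 increments; reduction = 27 × $20 = $540, leaving $210.

$210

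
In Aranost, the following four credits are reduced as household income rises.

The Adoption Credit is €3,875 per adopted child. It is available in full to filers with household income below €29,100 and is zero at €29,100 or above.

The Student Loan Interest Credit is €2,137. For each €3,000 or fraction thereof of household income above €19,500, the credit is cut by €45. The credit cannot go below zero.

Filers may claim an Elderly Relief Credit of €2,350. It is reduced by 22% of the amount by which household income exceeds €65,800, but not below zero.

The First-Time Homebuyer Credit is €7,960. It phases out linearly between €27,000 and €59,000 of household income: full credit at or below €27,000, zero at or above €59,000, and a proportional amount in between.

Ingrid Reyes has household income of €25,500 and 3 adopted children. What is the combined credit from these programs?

€23,982

Adoption Credit: base = 3 × €3,875 = €11,625. €25,500 is below the €29,100 cutoff, so the full €11,625 applies.
Student Loan Interest Credit: income exceeds €19,500 by €6,000, which is 2 full-or-partial €3,000 increments; reduction = 2 × €45 = €90, leaving €2,047.
Elderly Relief Credit: €25,500 is at or below the €65,800 threshold, so the full €2,350 applies.
First-Time Homebuyer Credit: €25,500 is at or below the €27,000 threshold, so the full €7,960 applies.
Total: €11,625 + €2,047 + €2,350 + €7,960 = €23,982.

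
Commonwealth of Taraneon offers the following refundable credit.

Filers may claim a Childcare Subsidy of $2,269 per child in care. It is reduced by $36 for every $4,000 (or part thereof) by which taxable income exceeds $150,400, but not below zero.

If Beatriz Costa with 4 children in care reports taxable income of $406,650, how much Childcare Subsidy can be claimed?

Childcare Subsidy: base = 4 × $2,269 = $9,076. income exceeds $150,400 by $256,250, which is 65 full-or-partial $4,000 increments; reduction = 65 × $36 = $2,340, leaving $6,736.

$6,736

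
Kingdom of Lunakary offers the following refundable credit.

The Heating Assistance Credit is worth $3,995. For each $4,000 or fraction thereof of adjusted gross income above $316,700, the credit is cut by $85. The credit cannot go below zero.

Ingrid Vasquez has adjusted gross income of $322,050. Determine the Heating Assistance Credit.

$3,825

Heating Assistance Credit: income exceeds $316,700 by $5,350, which is 2 full-or-partial $4,000 increments; reduction = 2 × $85 = $170, leaving $3,825.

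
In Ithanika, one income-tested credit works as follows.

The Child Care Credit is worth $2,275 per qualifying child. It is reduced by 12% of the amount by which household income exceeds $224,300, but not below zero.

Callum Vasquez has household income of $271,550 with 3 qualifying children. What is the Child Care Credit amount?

$1,155

Child Care Credit: base = 3 × $2,275 = $6,825. 12% of the $47,250 excess over $224,300 is $5,670; credit = $6,825 − $5,670 = $1,155.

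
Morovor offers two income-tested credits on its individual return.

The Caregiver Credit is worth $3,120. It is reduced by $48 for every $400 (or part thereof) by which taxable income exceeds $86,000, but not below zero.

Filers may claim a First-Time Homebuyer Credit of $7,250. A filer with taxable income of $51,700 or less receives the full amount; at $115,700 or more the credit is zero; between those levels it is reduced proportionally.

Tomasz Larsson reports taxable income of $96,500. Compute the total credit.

Caregiver Credit: income exceeds $86,000 by $10,500, which is 27 full-or-partial $400 increments; reduction = 27 × $48 = $1,296, leaving $1,824.
First-Time Homebuyer Credit: $96,500 is $44,800 into a $64,000 phase-out range, leaving 19,200/64,000 of the credit: $7,250 × 19,200/64,000 = $2,175.
Total: $1,824 + $2,175 = $3,999.

$3,999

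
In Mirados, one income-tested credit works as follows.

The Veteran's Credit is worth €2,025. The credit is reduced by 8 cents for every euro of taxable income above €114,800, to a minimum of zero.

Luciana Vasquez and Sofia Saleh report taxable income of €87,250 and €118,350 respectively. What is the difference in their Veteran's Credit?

€284

Luciana (€87,250): Veteran's Credit: €87,250 is at or below the €114,800 threshold, so the full €2,025 applies.
Sofia (€118,350): Veteran's Credit: 8% of the €3,550 excess over €114,800 is €284; credit = €2,025 − €284 = €1,741.
Difference: |€2,025 − €1,741| = €284.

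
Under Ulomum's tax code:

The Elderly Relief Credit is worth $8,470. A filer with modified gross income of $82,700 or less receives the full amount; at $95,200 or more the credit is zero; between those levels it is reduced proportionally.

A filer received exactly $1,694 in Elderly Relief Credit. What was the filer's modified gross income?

$1,694 is 1,694/8,470 of the full $8,470, so 6,776/8,470 of the $12,500 range has been used: income = $82,700 + $12,500 × 6,776/8,470 = $92,700.

$92,700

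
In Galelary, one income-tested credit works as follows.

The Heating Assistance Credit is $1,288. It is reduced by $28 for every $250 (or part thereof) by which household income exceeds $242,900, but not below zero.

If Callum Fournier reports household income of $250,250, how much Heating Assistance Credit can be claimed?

Heating Assistance Credit: income exceeds $242,900 by $7,350, which is 30 full-or-partial $250 increments; reduction = 30 × $28 = $840, leaving $448.

$448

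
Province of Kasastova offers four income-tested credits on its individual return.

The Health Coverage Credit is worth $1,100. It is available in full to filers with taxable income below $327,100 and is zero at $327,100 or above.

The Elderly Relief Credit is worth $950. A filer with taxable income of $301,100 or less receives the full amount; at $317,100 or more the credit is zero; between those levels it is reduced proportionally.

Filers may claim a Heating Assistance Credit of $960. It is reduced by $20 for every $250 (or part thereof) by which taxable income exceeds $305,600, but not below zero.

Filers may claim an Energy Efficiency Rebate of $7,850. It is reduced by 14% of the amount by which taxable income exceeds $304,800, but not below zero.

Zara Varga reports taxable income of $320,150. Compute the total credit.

Health Coverage Credit: $320,150 is below the $327,100 cutoff, so the full $1,100 applies.
Elderly Relief Credit: $320,150 is at or above $317,100, so the credit is $0.
Heating Assistance Credit: income exceeds $305,600 by $14,550 → 59 increments × $20 = $1,180 ≥ base, so the credit is $0.
Energy Efficiency Rebate: 14% of the $15,350 excess over $304,800 is $2,149; credit = $7,850 − $2,149 = $5,701.
Total: $1,100 + $0 + $0 + $5,701 = $6,801.

$6,801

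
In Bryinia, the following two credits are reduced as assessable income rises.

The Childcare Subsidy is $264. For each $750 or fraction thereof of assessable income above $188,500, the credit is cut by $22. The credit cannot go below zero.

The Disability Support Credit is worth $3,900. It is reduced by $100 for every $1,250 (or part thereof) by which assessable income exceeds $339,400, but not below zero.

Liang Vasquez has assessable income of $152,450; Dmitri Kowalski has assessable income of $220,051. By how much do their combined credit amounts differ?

$264

Liang ($152,450): Childcare Subsidy: $152,450 is at or below the $188,500 threshold, so the full $264 applies. Disability Support Credit: $152,450 is at or below the $339,400 threshold, so the full $3,900 applies. total $264 + $3,900 = $4,164
Dmitri ($220,051): Childcare Subsidy: income exceeds $188,500 by $31,551 → 43 increments × $22 = $946 ≥ base, so the credit is $0. Disability Support Credit: $220,051 is at or below the $339,400 threshold, so the full $3,900 applies. total $0 + $3,900 = $3,900
Difference: |$4,164 − $3,900| = $264.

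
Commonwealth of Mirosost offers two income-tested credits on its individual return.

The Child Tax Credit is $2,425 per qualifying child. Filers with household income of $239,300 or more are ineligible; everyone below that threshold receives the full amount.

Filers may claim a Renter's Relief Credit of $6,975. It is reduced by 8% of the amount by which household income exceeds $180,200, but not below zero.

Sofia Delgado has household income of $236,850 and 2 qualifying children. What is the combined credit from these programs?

Child Tax Credit: base = 2 × $2,425 = $4,850. $236,850 is below the $239,300 cutoff, so the full $4,850 applies.
Renter's Relief Credit: 8% of the $56,650 excess over $180,200 is $4,532; credit = $6,975 − $4,532 = $2,443.
Total: $4,850 + $2,443 = $7,293.

$7,293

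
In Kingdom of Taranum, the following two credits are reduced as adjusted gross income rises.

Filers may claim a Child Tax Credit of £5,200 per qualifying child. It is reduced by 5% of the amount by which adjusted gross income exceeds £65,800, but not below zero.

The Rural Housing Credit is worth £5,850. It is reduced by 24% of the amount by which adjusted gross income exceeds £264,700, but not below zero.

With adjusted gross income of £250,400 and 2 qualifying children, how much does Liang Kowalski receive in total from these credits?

£7,020

Child Tax Credit: base = 2 × £5,200 = £10,400. 5% of the £184,600 excess over £65,800 is £9,230; credit = £10,400 − £9,230 = £1,170.
Rural Housing Credit: £250,400 is at or below the £264,700 threshold, so the full £5,850 applies.
Total: £1,170 + £5,850 = £7,020.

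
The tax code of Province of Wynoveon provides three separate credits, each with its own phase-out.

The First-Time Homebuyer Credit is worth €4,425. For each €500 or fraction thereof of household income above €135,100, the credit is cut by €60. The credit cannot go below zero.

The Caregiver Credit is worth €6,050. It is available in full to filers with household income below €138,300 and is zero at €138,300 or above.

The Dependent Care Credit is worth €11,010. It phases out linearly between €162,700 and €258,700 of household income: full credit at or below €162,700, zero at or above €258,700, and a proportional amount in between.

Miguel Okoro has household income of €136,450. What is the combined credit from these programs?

First-Time Homebuyer Credit: income exceeds €135,100 by €1,350, which is 3 full-or-partial €500 increments; reduction = 3 × €60 = €180, leaving €4,245.
Caregiver Credit: €136,450 is below the €138,300 cutoff, so the full €6,050 applies.
Dependent Care Credit: €136,450 is at or below the €162,700 threshold, so the full €11,010 applies.
Total: €4,245 + €6,050 + €11,010 = €21,305.

€21,305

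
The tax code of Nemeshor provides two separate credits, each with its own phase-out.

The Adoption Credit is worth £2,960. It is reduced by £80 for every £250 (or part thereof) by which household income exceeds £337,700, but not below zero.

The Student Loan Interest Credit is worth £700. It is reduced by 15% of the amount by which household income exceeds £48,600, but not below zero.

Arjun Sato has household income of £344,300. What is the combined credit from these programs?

Adoption Credit: income exceeds £337,700 by £6,600, which is 27 full-or-partial £250 increments; reduction = 27 × £80 = £2,160, leaving £800.
Student Loan Interest Credit: 15% of the £295,700 excess over £48,600 is £44,355 ≥ base, so the credit is £0.
Total: £800 + £0 = £800.

£800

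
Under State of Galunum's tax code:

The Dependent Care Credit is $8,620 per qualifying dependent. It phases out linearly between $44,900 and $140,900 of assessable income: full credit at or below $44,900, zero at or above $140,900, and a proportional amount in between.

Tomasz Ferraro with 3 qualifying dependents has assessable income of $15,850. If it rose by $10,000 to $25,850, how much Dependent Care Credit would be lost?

$0

At $15,850 — base = 3 × $8,620 = $25,860. $15,850 is at or below the $44,900 threshold, so the full $25,860 applies.
At $25,850 — base = 3 × $8,620 = $25,860. $25,850 is at or below the $44,900 threshold, so the full $25,860 applies.
Lost: $25,860 − $25,860 = $0.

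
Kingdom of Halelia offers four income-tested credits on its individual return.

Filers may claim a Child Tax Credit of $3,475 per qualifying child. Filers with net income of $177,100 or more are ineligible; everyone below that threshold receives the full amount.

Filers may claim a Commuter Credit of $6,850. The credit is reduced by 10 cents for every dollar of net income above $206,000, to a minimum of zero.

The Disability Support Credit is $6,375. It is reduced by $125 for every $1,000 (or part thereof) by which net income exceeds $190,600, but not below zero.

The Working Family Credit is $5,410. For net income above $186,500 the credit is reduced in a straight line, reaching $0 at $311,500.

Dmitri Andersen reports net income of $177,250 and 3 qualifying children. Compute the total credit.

$18,635

Child Tax Credit: base = 3 × $3,475 = $10,425. $177,250 meets or exceeds the $177,100 cutoff, so the credit is $0.
Commuter Credit: $177,250 is at or below the $206,000 threshold, so the full $6,850 applies.
Disability Support Credit: $177,250 is at or below the $190,600 threshold, so the full $6,375 applies.
Working Family Credit: $177,250 is at or below the $186,500 threshold, so the full $5,410 applies.
Total: $0 + $6,850 + $6,375 + $5,410 = $18,635.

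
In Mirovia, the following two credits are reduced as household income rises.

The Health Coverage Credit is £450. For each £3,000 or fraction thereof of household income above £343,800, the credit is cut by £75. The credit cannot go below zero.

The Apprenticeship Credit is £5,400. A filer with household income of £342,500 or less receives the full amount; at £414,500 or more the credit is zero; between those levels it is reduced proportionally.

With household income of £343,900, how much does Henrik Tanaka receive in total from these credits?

£5,670

Health Coverage Credit: income exceeds £343,800 by £100, which is 1 full-or-partial £3,000 increment; reduction = 1 × £75 = £75, leaving £375.
Apprenticeship Credit: £343,900 is £1,400 into a £72,000 phase-out range, leaving 70,600/72,000 of the credit: £5,400 × 70,600/72,000 = £5,295.
Total: £375 + £5,295 = £5,670.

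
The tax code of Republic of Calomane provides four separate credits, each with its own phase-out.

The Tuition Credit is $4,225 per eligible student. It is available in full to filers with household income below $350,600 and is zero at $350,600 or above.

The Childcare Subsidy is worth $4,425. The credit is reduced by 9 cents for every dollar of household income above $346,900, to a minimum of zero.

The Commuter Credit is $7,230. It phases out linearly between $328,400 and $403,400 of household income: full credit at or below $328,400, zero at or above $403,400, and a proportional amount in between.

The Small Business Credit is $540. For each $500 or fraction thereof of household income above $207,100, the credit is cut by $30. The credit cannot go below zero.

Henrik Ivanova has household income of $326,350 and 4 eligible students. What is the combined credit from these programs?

$28,555

Tuition Credit: base = 4 × $4,225 = $16,900. $326,350 is below the $350,600 cutoff, so the full $16,900 applies.
Childcare Subsidy: $326,350 is at or below the $346,900 threshold, so the full $4,425 applies.
Commuter Credit: $326,350 is at or below the $328,400 threshold, so the full $7,230 applies.
Small Business Credit: income exceeds $207,100 by $119,250 → 239 increments × $30 = $7,170 ≥ base, so the credit is $0.
Total: $16,900 + $4,425 + $7,230 + $0 = $28,555.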